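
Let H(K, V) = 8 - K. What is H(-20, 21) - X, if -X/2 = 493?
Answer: 1014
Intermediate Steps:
X = -986 (X = -2*493 = -986)
H(-20, 21) - X = (8 - 1*(-20)) - 1*(-986) = (8 + 20) + 986 = 28 + 986 = 1014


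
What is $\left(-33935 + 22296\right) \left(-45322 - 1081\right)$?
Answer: $540084517$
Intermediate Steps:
$\left(-33935 + 22296\right) \left(-45322 - 1081\right) = \left(-11639\right) \left(-46403\right) = 540084517$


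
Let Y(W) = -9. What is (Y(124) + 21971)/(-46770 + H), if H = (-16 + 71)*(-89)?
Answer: -21962/51665 ≈ -0.42508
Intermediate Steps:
H = -4895 (H = 55*(-89) = -4895)
(Y(124) + 21971)/(-46770 + H) = (-9 + 21971)/(-46770 - 4895) = 21962/(-51665) = 21962*(-1/51665) = -21962/51665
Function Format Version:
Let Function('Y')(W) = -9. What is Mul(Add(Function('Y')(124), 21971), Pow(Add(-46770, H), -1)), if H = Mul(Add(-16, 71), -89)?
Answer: Rational(-21962, 51665) ≈ -0.42508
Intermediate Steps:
H = -4895 (H = Mul(55, -89) = -4895)
Mul(Add(Function('Y')(124), 21971), Pow(Add(-46770, H), -1)) = Mul(Add(-9, 21971), Pow(Add(-46770, -4895), -1)) = Mul(21962, Pow(-51665, -1)) = Mul(21962, Rational(-1, 51665)) = Rational(-21962, 51665)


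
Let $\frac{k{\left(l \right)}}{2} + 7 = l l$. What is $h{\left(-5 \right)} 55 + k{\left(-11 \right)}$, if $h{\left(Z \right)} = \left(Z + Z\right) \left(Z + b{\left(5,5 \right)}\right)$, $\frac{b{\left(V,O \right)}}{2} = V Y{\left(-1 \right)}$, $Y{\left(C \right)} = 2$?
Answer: $-8022$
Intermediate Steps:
$k{\left(l \right)} = -14 + 2 l^{2}$ ($k{\left(l \right)} = -14 + 2 l l = -14 + 2 l^{2}$)
$b{\left(V,O \right)} = 4 V$ ($b{\left(V,O \right)} = 2 V 2 = 2 \cdot 2 V = 4 V$)
$h{\left(Z \right)} = 2 Z \left(20 + Z\right)$ ($h{\left(Z \right)} = \left(Z + Z\right) \left(Z + 4 \cdot 5\right) = 2 Z \left(Z + 20\right) = 2 Z \left(20 + Z\right)$)
$h{\left(-5 \right)} 55 + k{\left(-11 \right)} = 2 \left(-5\right) \left(20 - 5\right) 55 - \left(14 - 2 \left(-11\right)^{2}\right) = 2 \left(-5\right) 15 \cdot 55 + \left(-14 + 2 \cdot 121\right) = \left(-150\right) 55 + \left(-14 + 242\right) = -8250 + 228 = -8022$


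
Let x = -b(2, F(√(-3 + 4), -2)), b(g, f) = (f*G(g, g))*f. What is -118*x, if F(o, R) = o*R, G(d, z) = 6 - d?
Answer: 1888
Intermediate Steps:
F(o, R) = R*o
b(g, f) = f²*(6 - g) (b(g, f) = (f*(6 - g))*f = f²*(6 - g))
x = -16 (x = -(-2*√(-3 + 4))²*(6 - 1*2) = -(-2*√1)²*(6 - 2) = -(-2*1)²*4 = -(-2)²*4 = -4*4 = -1*16 = -16)
-118*x = -118*(-16) = 1888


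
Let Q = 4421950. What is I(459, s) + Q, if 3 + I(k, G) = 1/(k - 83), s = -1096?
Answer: 1662652073/376 ≈ 4.4219e+6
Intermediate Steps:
I(k, G) = -3 + 1/(-83 + k) (I(k, G) = -3 + 1/(k - 83) = -3 + 1/(-83 + k))
I(459, s) + Q = (250 - 3*459)/(-83 + 459) + 4421950 = (250 - 1377)/376 + 4421950 = (1/376)*(-1127) + 4421950 = -1127/376 + 4421950 = 1662652073/376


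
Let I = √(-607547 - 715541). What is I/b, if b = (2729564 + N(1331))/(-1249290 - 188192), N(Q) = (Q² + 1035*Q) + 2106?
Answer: -718741*I*√82693/735102 ≈ -281.16*I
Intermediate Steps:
N(Q) = 2106 + Q² + 1035*Q
b = -2940408/718741 (b = (2729564 + (2106 + 1331² + 1035*1331))/(-1249290 - 188192) = (2729564 + (2106 + 1771561 + 1377585))/(-1437482) = (2729564 + 3151252)*(-1/1437482) = 5880816*(-1/1437482) = -2940408/718741 ≈ -4.0911)
I = 4*I*√82693 (I = √(-1323088) = 4*I*√82693 ≈ 1150.3*I)
I/b = (4*I*√82693)/(-2940408/718741) = (4*I*√82693)*(-718741/2940408) = -718741*I*√82693/735102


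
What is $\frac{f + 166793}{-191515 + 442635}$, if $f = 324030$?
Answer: $\frac{490823}{251120} \approx 1.9545$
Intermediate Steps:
$\frac{f + 166793}{-191515 + 442635} = \frac{324030 + 166793}{-191515 + 442635} = \frac{490823}{251120}$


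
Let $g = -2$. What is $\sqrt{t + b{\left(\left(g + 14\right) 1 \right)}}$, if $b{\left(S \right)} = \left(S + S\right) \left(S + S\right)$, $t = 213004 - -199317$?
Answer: $\sqrt{412897} \approx 642.57$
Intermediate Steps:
$t = 412321$ ($t = 213004 + 199317 = 412321$)
$b{\left(S \right)} = 4 S^{2}$ ($b{\left(S \right)} = 2 S 2 S = 4 S^{2}$)
$\sqrt{t + b{\left(\left(g + 14\right) 1 \right)}} = \sqrt{412321 + 4 \left(\left(-2 + 14\right) 1\right)^{2}} = \sqrt{412321 + 4 \left(12 \cdot 1\right)^{2}} = \sqrt{412321 + 4 \cdot 12^{2}} = \sqrt{412321 + 4 \cdot 144} = \sqrt{412321 + 576} = \sqrt{412897}$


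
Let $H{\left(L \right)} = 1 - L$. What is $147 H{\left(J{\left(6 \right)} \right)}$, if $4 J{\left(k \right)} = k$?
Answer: $- \frac{147}{2} \approx -73.5$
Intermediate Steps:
$J{\left(k \right)} = \frac{k}{4}$
$147 H{\left(J{\left(6 \right)} \right)} = 147 \left(1 - \frac{1}{4} \cdot 6\right) = 147 \left(1 - \frac{3}{2}\right) = 147 \left(- \frac{1}{2}\right) = - \frac{147}{2}$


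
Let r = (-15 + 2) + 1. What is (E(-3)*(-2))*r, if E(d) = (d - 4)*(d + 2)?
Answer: 168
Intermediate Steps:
E(d) = (-4 + d)*(2 + d)
r = -12 (r = -13 + 1 = -12)
(E(-3)*(-2))*r = ((-8 + (-3)² - 2*(-3))*(-2))*(-12) = ((-8 + 9 + 6)*(-2))*(-12) = (7*(-2))*(-12) = -14*(-12) = 168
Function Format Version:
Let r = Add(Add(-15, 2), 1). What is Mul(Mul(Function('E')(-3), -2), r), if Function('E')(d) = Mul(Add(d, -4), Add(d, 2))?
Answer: 168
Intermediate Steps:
Function('E')(d) = Mul(Add(-4, d), Add(2, d))
r = -12 (r = Add(-13, 1) = -12)
Mul(Mul(Function('E')(-3), -2), r) = Mul(Mul(Add(-8, Pow(-3, 2), Mul(-2, -3)), -2), -12) = Mul(Mul(Add(-8, 9, 6), -2), -12) = Mul(Mul(7, -2), -12) = Mul(-14, -12) = 168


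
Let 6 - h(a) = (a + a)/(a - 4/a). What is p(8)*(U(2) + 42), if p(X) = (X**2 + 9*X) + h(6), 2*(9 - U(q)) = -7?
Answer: 60931/8 ≈ 7616.4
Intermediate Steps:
h(a) = 6 - 2*a/(a - 4/a) (h(a) = 6 - (a + a)/(a - 4/a) = 6 - 2*a/(a - 4/a))
U(q) = 25/2 (U(q) = 9 - 1/2*(-7) = 9 + 7/2 = 25/2)
p(X) = 15/4 + X**2 + 9*X (p(X) = (X**2 + 9*X) + 4*(-6 + 6**2)/(-4 + 6**2) = (X**2 + 9*X) + 4*(-6 + 36)/(-4 + 36) = (X**2 + 9*X) + 4*30/32 = (X**2 + 9*X) + 4*(1/32)*30 = (X**2 + 9*X) + 15/4 = 15/4 + X**2 + 9*X)
p(8)*(U(2) + 42) = (15/4 + 8**2 + 9*8)*(25/2 + 42) = (15/4 + 64 + 72)*(109/2) = (559/4)*(109/2) = 60931/8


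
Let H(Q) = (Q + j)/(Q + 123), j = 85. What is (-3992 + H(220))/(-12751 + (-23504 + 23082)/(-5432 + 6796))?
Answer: 933624582/2982862799 ≈ 0.31300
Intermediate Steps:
H(Q) = (85 + Q)/(123 + Q) (H(Q) = (Q + 85)/(Q + 123) = (85 + Q)/(123 + Q))
(-3992 + H(220))/(-12751 + (-23504 + 23082)/(-5432 + 6796)) = (-3992 + (85 + 220)/(123 + 220))/(-12751 + (-23504 + 23082)/(-5432 + 6796)) = (-3992 + 305/343)/(-12751 - 422/1364) = (-3992 + (1/343)*305)/(-12751 - 422*1/1364) = (-3992 + 305/343)/(-12751 - 211/682) = -1368951/(343*(-8696393/682)) = -1368951/343*(-682/8696393) = 933624582/2982862799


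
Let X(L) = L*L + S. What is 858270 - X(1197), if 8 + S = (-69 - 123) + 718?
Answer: -575057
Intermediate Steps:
S = 518 (S = -8 + ((-69 - 123) + 718) = -8 + (-192 + 718) = -8 + 526 = 518)
X(L) = 518 + L² (X(L) = L*L + 518 = L² + 518 = 518 + L²)
858270 - X(1197) = 858270 - (518 + 1197²) = 858270 - (518 + 1432809) = 858270 - 1*1433327 = 858270 - 1433327 = -575057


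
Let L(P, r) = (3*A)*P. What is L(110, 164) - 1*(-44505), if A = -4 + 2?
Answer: 43845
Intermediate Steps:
A = -2
L(P, r) = -6*P (L(P, r) = (3*(-2))*P = -6*P)
L(110, 164) - 1*(-44505) = -6*110 - 1*(-44505) = -660 + 44505 = 43845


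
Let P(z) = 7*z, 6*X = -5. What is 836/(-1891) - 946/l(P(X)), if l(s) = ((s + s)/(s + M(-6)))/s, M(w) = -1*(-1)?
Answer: 25933831/11346 ≈ 2285.7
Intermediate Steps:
X = -⅚ (X = (⅙)*(-5) = -⅚ ≈ -0.83333)
M(w) = 1
l(s) = 2/(1 + s) (l(s) = ((s + s)/(s + 1))/s = ((2*s)/(1 + s))/s = (2*s/(1 + s))/s = 2/(1 + s))
836/(-1891) - 946/l(P(X)) = 836/(-1891) - 946/(2/(1 + 7*(-⅚))) = 836*(-1/1891) - 946/(2/(1 - 35/6)) = -836/1891 - 946/(2/(-29/6)) = -836/1891 - 946/(2*(-6/29)) = -836/1891 - 946/(-12/29) = -836/1891 - 946*(-29/12) = -836/1891 + 13717/6 = 25933831/11346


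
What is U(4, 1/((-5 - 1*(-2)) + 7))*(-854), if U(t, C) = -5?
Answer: 4270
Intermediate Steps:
U(4, 1/((-5 - 1*(-2)) + 7))*(-854) = -5*(-854) = 4270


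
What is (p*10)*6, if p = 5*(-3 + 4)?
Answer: 300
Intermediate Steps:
p = 5 (p = 5*1 = 5)
(p*10)*6 = (5*10)*6 = 50*6 = 300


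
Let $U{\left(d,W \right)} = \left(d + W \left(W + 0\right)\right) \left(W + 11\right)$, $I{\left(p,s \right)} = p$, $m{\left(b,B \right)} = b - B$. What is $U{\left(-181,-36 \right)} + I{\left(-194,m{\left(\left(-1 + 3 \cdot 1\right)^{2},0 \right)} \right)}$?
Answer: $-28069$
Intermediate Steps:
$U{\left(d,W \right)} = \left(11 + W\right) \left(d + W^{2}\right)$ ($U{\left(d,W \right)} = \left(d + W W\right) \left(11 + W\right) = \left(d + W^{2}\right) \left(11 + W\right) = \left(11 + W\right) \left(d + W^{2}\right)$)
$U{\left(-181,-36 \right)} + I{\left(-194,m{\left(\left(-1 + 3 \cdot 1\right)^{2},0 \right)} \right)} = \left(\left(-36\right)^{3} + 11 \left(-181\right) + 11 \left(-36\right)^{2} - -6516\right) - 194 = \left(-46656 - 1991 + 11 \cdot 1296 + 6516\right) - 194 = \left(-46656 - 1991 + 14256 + 6516\right) - 194 = -27875 - 194 = -28069$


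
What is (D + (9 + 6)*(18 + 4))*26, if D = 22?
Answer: 9152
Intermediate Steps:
(D + (9 + 6)*(18 + 4))*26 = (22 + (9 + 6)*(18 + 4))*26 = (22 + 15*22)*26 = (22 + 330)*26 = 352*26 = 9152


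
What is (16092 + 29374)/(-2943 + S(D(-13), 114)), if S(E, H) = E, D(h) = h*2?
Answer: -45466/2969 ≈ -15.314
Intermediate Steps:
D(h) = 2*h
(16092 + 29374)/(-2943 + S(D(-13), 114)) = (16092 + 29374)/(-2943 + 2*(-13)) = 45466/(-2943 - 26) = 45466/(-2969) = 45466*(-1/2969) = -45466/2969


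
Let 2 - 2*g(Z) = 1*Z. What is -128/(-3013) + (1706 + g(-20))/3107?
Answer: 5571017/9361391 ≈ 0.59511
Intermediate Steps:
g(Z) = 1 - Z/2
-128/(-3013) + (1706 + g(-20))/3107 = -128/(-3013) + (1706 + (1 - 1/2*(-20)))/3107 = -128*(-1/3013) + (1706 + (1 + 10))*(1/3107) = 128/3013 + (1706 + 11)*(1/3107) = 128/3013 + 1717*(1/3107) = 128/3013 + 1717/3107 = 5571017/9361391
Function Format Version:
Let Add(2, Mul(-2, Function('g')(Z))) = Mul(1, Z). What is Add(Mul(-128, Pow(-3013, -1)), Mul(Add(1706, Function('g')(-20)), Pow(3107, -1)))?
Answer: Rational(5571017, 9361391) ≈ 0.59511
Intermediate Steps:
Function('g')(Z) = Add(1, Mul(Rational(-1, 2), Z)) (Function('g')(Z) = Add(1, Mul(Rational(-1, 2), Mul(1, Z))) = Add(1, Mul(Rational(-1, 2), Z)))
Add(Mul(-128, Pow(-3013, -1)), Mul(Add(1706, Function('g')(-20)), Pow(3107, -1))) = Add(Mul(-128, Pow(-3013, -1)), Mul(Add(1706, Add(1, Mul(Rational(-1, 2), -20))), Pow(3107, -1))) = Add(Mul(-128, Rational(-1, 3013)), Mul(Add(1706, Add(1, 10)), Rational(1, 3107))) = Add(Rational(128, 3013), Mul(Add(1706, 11), Rational(1, 3107))) = Add(Rational(128, 3013), Mul(1717, Rational(1, 3107))) = Add(Rational(128, 3013), Rational(1717, 3107)) = Rational(5571017, 9361391)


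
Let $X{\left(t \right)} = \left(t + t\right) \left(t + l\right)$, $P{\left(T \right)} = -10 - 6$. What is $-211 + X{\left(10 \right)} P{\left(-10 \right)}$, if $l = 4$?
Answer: $-4691$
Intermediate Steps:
$P{\left(T \right)} = -16$ ($P{\left(T \right)} = -10 - 6 = -16$)
$X{\left(t \right)} = 2 t \left(4 + t\right)$ ($X{\left(t \right)} = \left(t + t\right) \left(t + 4\right) = 2 t \left(4 + t\right)$)
$-211 + X{\left(10 \right)} P{\left(-10 \right)} = -211 + 2 \cdot 10 \left(4 + 10\right) \left(-16\right) = -211 + 2 \cdot 10 \cdot 14 \left(-16\right) = -211 + 280 \left(-16\right) = -211 - 4480 = -4691$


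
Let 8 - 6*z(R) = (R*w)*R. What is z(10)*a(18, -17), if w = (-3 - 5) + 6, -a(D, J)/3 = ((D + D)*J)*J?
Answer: -1082016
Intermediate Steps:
a(D, J) = -6*D*J² (a(D, J) = -3*(D + D)*J*J = -3*(2*D)*J*J = -3*2*D*J*J = -6*D*J²)
w = -2 (w = -8 + 6 = -2)
z(R) = 4/3 + R²/3 (z(R) = 4/3 - R*(-2)*R/6 = 4/3 - (-2*R)*R/6 = 4/3 - (-1)*R²/3 = 4/3 + R²/3)
z(10)*a(18, -17) = (4/3 + (⅓)*10²)*(-6*18*(-17)²) = (4/3 + (⅓)*100)*(-6*18*289) = (4/3 + 100/3)*(-31212) = (104/3)*(-31212) = -1082016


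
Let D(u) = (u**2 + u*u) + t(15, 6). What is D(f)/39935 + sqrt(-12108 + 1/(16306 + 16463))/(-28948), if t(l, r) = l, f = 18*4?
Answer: 10383/39935 - I*sqrt(1444628832691)/316199004 ≈ 0.26 - 0.0038012*I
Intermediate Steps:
f = 72
D(u) = 15 + 2*u**2 (D(u) = (u**2 + u*u) + 15 = (u**2 + u**2) + 15 = 2*u**2 + 15 = 15 + 2*u**2)
D(f)/39935 + sqrt(-12108 + 1/(16306 + 16463))/(-28948) = (15 + 2*72**2)/39935 + sqrt(-12108 + 1/(16306 + 16463))/(-28948) = (15 + 2*5184)*(1/39935) + sqrt(-12108 + 1/32769)*(-1/28948) = (15 + 10368)*(1/39935) + sqrt(-12108 + 1/32769)*(-1/28948) = 10383*(1/39935) + sqrt(-396767051/32769)*(-1/28948) = 10383/39935 + (I*sqrt(1444628832691)/10923)*(-1/28948) = 10383/39935 - I*sqrt(1444628832691)/316199004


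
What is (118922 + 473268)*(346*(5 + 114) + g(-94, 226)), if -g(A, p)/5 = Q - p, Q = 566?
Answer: 23376108060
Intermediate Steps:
g(A, p) = -2830 + 5*p (g(A, p) = -5*(566 - p) = -2830 + 5*p)
(118922 + 473268)*(346*(5 + 114) + g(-94, 226)) = (118922 + 473268)*(346*(5 + 114) + (-2830 + 5*226)) = 592190*(346*119 + (-2830 + 1130)) = 592190*(41174 - 1700) = 592190*39474 = 23376108060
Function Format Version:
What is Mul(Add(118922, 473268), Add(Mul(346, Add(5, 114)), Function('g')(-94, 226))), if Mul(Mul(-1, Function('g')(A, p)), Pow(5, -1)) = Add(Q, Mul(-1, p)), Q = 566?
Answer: 23376108060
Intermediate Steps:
Function('g')(A, p) = Add(-2830, Mul(5, p)) (Function('g')(A, p) = Mul(-5, Add(566, Mul(-1, p))) = Add(-2830, Mul(5, p)))
Mul(Add(118922, 473268), Add(Mul(346, Add(5, 114)), Function('g')(-94, 226))) = Mul(Add(118922, 473268), Add(Mul(346, Add(5, 114)), Add(-2830, Mul(5, 226)))) = Mul(592190, Add(Mul(346, 119), Add(-2830, 1130))) = Mul(592190, Add(41174, -1700)) = Mul(592190, 39474) = 23376108060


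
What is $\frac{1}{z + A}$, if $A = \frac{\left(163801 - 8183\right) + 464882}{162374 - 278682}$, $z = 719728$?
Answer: $\frac{29077}{20927375931} \approx 1.3894 \cdot 10^{-6}$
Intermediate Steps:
$A = - \frac{155125}{29077}$ ($A = \frac{\left(163801 - 8183\right) + 464882}{-116308} = \left(155618 + 464882\right) \left(- \frac{1}{116308}\right) = 620500 \left(- \frac{1}{116308}\right) = - \frac{155125}{29077} \approx -5.335$)
$\frac{1}{z + A} = \frac{1}{719728 - \frac{155125}{29077}} = \frac{1}{\frac{20927375931}{29077}} = \frac{29077}{20927375931}$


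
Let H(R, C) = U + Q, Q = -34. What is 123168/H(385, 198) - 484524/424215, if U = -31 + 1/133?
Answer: -193150001956/101858735 ≈ -1896.3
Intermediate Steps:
U = -4122/133 (U = -31 + 1/133 = -4122/133 ≈ -30.992)
H(R, C) = -8644/133 (H(R, C) = -4122/133 - 34 = -8644/133)
123168/H(385, 198) - 484524/424215 = 123168/(-8644/133) - 484524/424215 = 123168*(-133/8644) - 484524*1/424215 = -4095336/2161 - 53836/47135 = -193150001956/101858735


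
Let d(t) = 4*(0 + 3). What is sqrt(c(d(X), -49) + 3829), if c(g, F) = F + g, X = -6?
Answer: 4*sqrt(237) ≈ 61.579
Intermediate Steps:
d(t) = 12 (d(t) = 4*3 = 12)
sqrt(c(d(X), -49) + 3829) = sqrt((-49 + 12) + 3829) = sqrt(-37 + 3829) = sqrt(3792) = 4*sqrt(237)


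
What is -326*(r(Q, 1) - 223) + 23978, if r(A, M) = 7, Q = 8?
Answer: 94394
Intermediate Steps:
-326*(r(Q, 1) - 223) + 23978 = -326*(7 - 223) + 23978 = -326*(-216) + 23978 = 70416 + 23978 = 94394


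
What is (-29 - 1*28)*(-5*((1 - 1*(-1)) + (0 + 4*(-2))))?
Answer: -1710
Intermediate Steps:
(-29 - 1*28)*(-5*((1 - 1*(-1)) + (0 + 4*(-2)))) = (-29 - 28)*(-5*((1 + 1) + (0 - 8))) = -(-285)*(2 - 8) = -(-285)*(-6) = -57*30 = -1710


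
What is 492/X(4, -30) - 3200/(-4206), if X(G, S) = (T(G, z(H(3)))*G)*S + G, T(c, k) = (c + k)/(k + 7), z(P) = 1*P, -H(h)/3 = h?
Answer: -140269/155622 ≈ -0.90134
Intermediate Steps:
H(h) = -3*h
z(P) = P
T(c, k) = (c + k)/(7 + k)
X(G, S) = G + G*S*(9/2 - G/2) (X(G, S) = (((G - 3*3)/(7 - 3*3))*G)*S + G = (((G - 9)/(7 - 9))*G)*S + G = (((-9 + G)/(-2))*G)*S + G = ((-(-9 + G)/2)*G)*S + G = ((9/2 - G/2)*G)*S + G = (G*(9/2 - G/2))*S + G = G*S*(9/2 - G/2) + G = G + G*S*(9/2 - G/2))
492/X(4, -30) - 3200/(-4206) = 492/((-½*4*(-2 - 30*(-9 + 4)))) - 3200/(-4206) = 492/((-½*4*(-2 - 30*(-5)))) - 3200*(-1/4206) = 492/((-½*4*(-2 + 150))) + 1600/2103 = 492/((-½*4*148)) + 1600/2103 = 492/(-296) + 1600/2103 = 492*(-1/296) + 1600/2103 = -123/74 + 1600/2103 = -140269/155622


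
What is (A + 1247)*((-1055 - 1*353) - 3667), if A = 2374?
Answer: -18376575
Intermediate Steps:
(A + 1247)*((-1055 - 1*353) - 3667) = (2374 + 1247)*((-1055 - 1*353) - 3667) = 3621*((-1055 - 353) - 3667) = 3621*(-1408 - 3667) = 3621*(-5075) = -18376575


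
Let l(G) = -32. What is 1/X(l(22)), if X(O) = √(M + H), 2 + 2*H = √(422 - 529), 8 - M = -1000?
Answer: √2/√(2014 + I*√107) ≈ 0.031512 - 8.0925e-5*I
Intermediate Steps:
M = 1008 (M = 8 - 1*(-1000) = 8 + 1000 = 1008)
H = -1 + I*√107/2 (H = -1 + √(422 - 529)/2 = -1 + √(-107)/2 = -1 + (I*√107)/2 = -1 + I*√107/2 ≈ -1.0 + 5.172*I)
X(O) = √(1007 + I*√107/2) (X(O) = √(1008 + (-1 + I*√107/2)) = √(1007 + I*√107/2))
1/X(l(22)) = 1/(√(4028 + 2*I*√107)/2) = 2/√(4028 + 2*I*√107)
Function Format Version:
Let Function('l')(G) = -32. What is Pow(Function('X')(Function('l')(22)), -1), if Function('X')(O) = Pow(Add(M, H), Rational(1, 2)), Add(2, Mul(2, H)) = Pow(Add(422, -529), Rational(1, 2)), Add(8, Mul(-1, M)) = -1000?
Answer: Mul(Pow(2, Rational(1, 2)), Pow(Add(2014, Mul(I, Pow(107, Rational(1, 2)))), Rational(-1, 2))) ≈ Add(0.031512, Mul(-8.0925e-5, I))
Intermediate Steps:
M = 1008 (M = Add(8, Mul(-1, -1000)) = Add(8, 1000) = 1008)
H = Add(-1, Mul(Rational(1, 2), I, Pow(107, Rational(1, 2)))) (H = Add(-1, Mul(Rational(1, 2), Pow(Add(422, -529), Rational(1, 2)))) = Add(-1, Mul(Rational(1, 2), Pow(-107, Rational(1, 2)))) = Add(-1, Mul(Rational(1, 2), Mul(I, Pow(107, Rational(1, 2))))) = Add(-1, Mul(Rational(1, 2), I, Pow(107, Rational(1, 2)))) ≈ Add(-1.0000, Mul(5.1720, I)))
Function('X')(O) = Pow(Add(1007, Mul(Rational(1, 2), I, Pow(107, Rational(1, 2)))), Rational(1, 2)) (Function('X')(O) = Pow(Add(1008, Add(-1, Mul(Rational(1, 2), I, Pow(107, Rational(1, 2))))), Rational(1, 2)) = Pow(Add(1007, Mul(Rational(1, 2), I, Pow(107, Rational(1, 2)))), Rational(1, 2)))
Pow(Function('X')(Function('l')(22)), -1) = Pow(Mul(Rational(1, 2), Pow(Add(4028, Mul(2, I, Pow(107, Rational(1, 2)))), Rational(1, 2))), -1) = Mul(2, Pow(Add(4028, Mul(2, I, Pow(107, Rational(1, 2)))), Rational(-1, 2)))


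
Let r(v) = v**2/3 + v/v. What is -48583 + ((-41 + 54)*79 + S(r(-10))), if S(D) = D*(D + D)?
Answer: -406786/9 ≈ -45198.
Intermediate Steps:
r(v) = 1 + v**2/3 (r(v) = v**2*(1/3) + 1 = v**2/3 + 1 = 1 + v**2/3)
S(D) = 2*D**2 (S(D) = D*(2*D) = 2*D**2)
-48583 + ((-41 + 54)*79 + S(r(-10))) = -48583 + ((-41 + 54)*79 + 2*(1 + (1/3)*(-10)**2)**2) = -48583 + (13*79 + 2*(1 + (1/3)*100)**2) = -48583 + (1027 + 2*(1 + 100/3)**2) = -48583 + (1027 + 2*(103/3)**2) = -48583 + (1027 + 2*(10609/9)) = -48583 + (1027 + 21218/9) = -48583 + 30461/9 = -406786/9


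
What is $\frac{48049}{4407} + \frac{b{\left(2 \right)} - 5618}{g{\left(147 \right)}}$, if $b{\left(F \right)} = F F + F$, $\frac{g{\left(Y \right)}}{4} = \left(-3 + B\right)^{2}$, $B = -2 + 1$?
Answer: $- \frac{5414237}{70512} \approx -76.785$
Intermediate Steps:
$B = -1$
$g{\left(Y \right)} = 64$ ($g{\left(Y \right)} = 4 \left(-3 - 1\right)^{2} = 4 \left(-4\right)^{2} = 4 \cdot 16 = 64$)
$b{\left(F \right)} = F + F^{2}$ ($b{\left(F \right)} = F^{2} + F = F + F^{2}$)
$\frac{48049}{4407} + \frac{b{\left(2 \right)} - 5618}{g{\left(147 \right)}} = \frac{48049}{4407} + \frac{2 \left(1 + 2\right) - 5618}{64} = 48049 \cdot \frac{1}{4407} + \left(2 \cdot 3 - 5618\right) \frac{1}{64} = \frac{48049}{4407} + \left(6 - 5618\right) \frac{1}{64} = \frac{48049}{4407} - \frac{1403}{16} = - \frac{5414237}{70512}$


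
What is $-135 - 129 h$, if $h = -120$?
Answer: $15345$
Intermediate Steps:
$-135 - 129 h = -135 - -15480 = -135 + 15480 = 15345$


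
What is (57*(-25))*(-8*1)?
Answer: 11400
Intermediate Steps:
(57*(-25))*(-8*1) = -1425*(-8) = 11400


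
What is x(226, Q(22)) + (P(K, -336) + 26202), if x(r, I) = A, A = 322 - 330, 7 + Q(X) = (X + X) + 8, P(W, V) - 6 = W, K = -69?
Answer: 26131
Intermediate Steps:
P(W, V) = 6 + W
Q(X) = 1 + 2*X (Q(X) = -7 + ((X + X) + 8) = -7 + (2*X + 8) = -7 + (8 + 2*X) = 1 + 2*X)
A = -8
x(r, I) = -8
x(226, Q(22)) + (P(K, -336) + 26202) = -8 + ((6 - 69) + 26202) = -8 + (-63 + 26202) = -8 + 26139 = 26131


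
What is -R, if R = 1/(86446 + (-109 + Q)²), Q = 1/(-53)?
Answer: -2809/276212098 ≈ -1.0170e-5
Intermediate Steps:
Q = -1/53 ≈ -0.018868
R = 2809/276212098 (R = 1/(86446 + (-109 - 1/53)²) = 1/(86446 + (-5778/53)²) = 1/(86446 + 33385284/2809) = 1/(276212098/2809) = 2809/276212098 ≈ 1.0170e-5)
-R = -1*2809/276212098 = -2809/276212098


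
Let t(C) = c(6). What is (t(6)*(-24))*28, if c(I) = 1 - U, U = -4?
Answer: -3360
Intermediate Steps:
c(I) = 5 (c(I) = 1 - 1*(-4) = 1 + 4 = 5)
t(C) = 5
(t(6)*(-24))*28 = (5*(-24))*28 = -120*28 = -3360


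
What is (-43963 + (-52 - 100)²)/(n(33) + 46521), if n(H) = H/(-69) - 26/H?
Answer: -15831981/35308478 ≈ -0.44839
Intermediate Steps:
n(H) = -26/H - H/69 (n(H) = H*(-1/69) - 26/H = -H/69 - 26/H = -26/H - H/69)
(-43963 + (-52 - 100)²)/(n(33) + 46521) = (-43963 + (-52 - 100)²)/((-26/33 - 1/69*33) + 46521) = (-43963 + (-152)²)/((-26*1/33 - 11/23) + 46521) = (-43963 + 23104)/((-26/33 - 11/23) + 46521) = -20859/(-961/759 + 46521) = -20859/35308478/759 = -20859*759/35308478 = -15831981/35308478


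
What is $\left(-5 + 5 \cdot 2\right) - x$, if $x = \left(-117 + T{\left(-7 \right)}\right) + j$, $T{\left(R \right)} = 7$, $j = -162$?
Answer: $277$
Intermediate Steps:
$x = -272$ ($x = \left(-117 + 7\right) - 162 = -110 - 162 = -272$)
$\left(-5 + 5 \cdot 2\right) - x = \left(-5 + 5 \cdot 2\right) - -272 = \left(-5 + 10\right) + 272 = 5 + 272 = 277$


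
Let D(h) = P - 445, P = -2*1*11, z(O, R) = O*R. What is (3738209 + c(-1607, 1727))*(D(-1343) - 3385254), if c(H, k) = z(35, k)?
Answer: -12861182619534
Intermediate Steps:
c(H, k) = 35*k
P = -22 (P = -2*11 = -22)
D(h) = -467 (D(h) = -22 - 445 = -467)
(3738209 + c(-1607, 1727))*(D(-1343) - 3385254) = (3738209 + 35*1727)*(-467 - 3385254) = (3738209 + 60445)*(-3385721) = 3798654*(-3385721) = -12861182619534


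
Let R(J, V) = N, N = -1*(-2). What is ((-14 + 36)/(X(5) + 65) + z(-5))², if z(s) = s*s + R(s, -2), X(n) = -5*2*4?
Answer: 485809/625 ≈ 777.29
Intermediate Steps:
N = 2
R(J, V) = 2
X(n) = -40 (X(n) = -10*4 = -40)
z(s) = 2 + s² (z(s) = s*s + 2 = s² + 2 = 2 + s²)
((-14 + 36)/(X(5) + 65) + z(-5))² = ((-14 + 36)/(-40 + 65) + (2 + (-5)²))² = (22/25 + (2 + 25))² = (22*(1/25) + 27)² = (22/25 + 27)² = (697/25)² = 485809/625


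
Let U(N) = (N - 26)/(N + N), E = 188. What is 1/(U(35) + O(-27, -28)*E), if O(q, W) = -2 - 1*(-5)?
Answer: 70/39489 ≈ 0.0017726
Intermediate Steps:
O(q, W) = 3 (O(q, W) = -2 + 5 = 3)
U(N) = (-26 + N)/(2*N) (U(N) = (-26 + N)/((2*N)) = (-26 + N)*(1/(2*N)) = (-26 + N)/(2*N))
1/(U(35) + O(-27, -28)*E) = 1/((½)*(-26 + 35)/35 + 3*188) = 1/((½)*(1/35)*9 + 564) = 1/(9/70 + 564) = 1/(39489/70) = 70/39489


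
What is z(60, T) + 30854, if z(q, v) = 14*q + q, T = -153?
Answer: 31754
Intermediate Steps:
z(q, v) = 15*q
z(60, T) + 30854 = 15*60 + 30854 = 900 + 30854 = 31754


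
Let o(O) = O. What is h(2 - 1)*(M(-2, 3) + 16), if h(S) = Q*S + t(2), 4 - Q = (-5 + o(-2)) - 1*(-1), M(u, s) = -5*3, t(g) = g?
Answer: 12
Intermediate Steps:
M(u, s) = -15
Q = 10 (Q = 4 - ((-5 - 2) - 1*(-1)) = 4 - (-7 + 1) = 4 - 1*(-6) = 4 + 6 = 10)
h(S) = 2 + 10*S (h(S) = 10*S + 2 = 2 + 10*S)
h(2 - 1)*(M(-2, 3) + 16) = (2 + 10*(2 - 1))*(-15 + 16) = (2 + 10*1)*1 = (2 + 10)*1 = 12*1 = 12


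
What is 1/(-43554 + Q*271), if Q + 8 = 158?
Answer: -1/2904 ≈ -0.00034435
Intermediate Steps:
Q = 150 (Q = -8 + 158 = 150)
1/(-43554 + Q*271) = 1/(-43554 + 150*271) = 1/(-43554 + 40650) = 1/(-2904) = -1/2904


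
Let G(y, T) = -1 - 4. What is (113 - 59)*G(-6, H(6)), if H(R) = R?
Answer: -270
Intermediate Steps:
G(y, T) = -5
(113 - 59)*G(-6, H(6)) = (113 - 59)*(-5) = 54*(-5) = -270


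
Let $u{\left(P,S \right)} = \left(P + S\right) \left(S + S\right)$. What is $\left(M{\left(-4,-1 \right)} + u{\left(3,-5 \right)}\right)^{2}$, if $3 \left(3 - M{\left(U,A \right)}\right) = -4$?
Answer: $\frac{5329}{9} \approx 592.11$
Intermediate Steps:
$M{\left(U,A \right)} = \frac{13}{3}$ ($M{\left(U,A \right)} = 3 - - \frac{4}{3} = 3 + \frac{4}{3} = \frac{13}{3}$)
$u{\left(P,S \right)} = 2 S \left(P + S\right)$ ($u{\left(P,S \right)} = \left(P + S\right) 2 S = 2 S \left(P + S\right)$)
$\left(M{\left(-4,-1 \right)} + u{\left(3,-5 \right)}\right)^{2} = \left(\frac{13}{3} + 2 \left(-5\right) \left(3 - 5\right)\right)^{2} = \left(\frac{13}{3} + 2 \left(-5\right) \left(-2\right)\right)^{2} = \left(\frac{13}{3} + 20\right)^{2} = \left(\frac{73}{3}\right)^{2} = \frac{5329}{9}$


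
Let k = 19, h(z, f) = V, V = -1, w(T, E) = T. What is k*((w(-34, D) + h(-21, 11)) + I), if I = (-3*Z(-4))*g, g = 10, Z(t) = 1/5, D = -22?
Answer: -779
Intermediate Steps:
Z(t) = 1/5
h(z, f) = -1
I = -6 (I = -3*1/5*10 = -3/5*10 = -6)
k*((w(-34, D) + h(-21, 11)) + I) = 19*((-34 - 1) - 6) = 19*(-35 - 6) = 19*(-41) = -779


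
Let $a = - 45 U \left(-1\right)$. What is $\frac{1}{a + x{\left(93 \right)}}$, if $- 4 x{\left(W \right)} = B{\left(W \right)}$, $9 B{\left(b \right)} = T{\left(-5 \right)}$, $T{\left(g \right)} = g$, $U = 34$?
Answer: $\frac{36}{55085} \approx 0.00065354$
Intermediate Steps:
$B{\left(b \right)} = - \frac{5}{9}$ ($B{\left(b \right)} = \frac{1}{9} \left(-5\right) = - \frac{5}{9}$)
$a = 1530$ ($a = \left(-45\right) 34 \left(-1\right) = \left(-1530\right) \left(-1\right) = 1530$)
$x{\left(W \right)} = \frac{5}{36}$ ($x{\left(W \right)} = \left(- \frac{1}{4}\right) \left(- \frac{5}{9}\right) = \frac{5}{36}$)
$\frac{1}{a + x{\left(93 \right)}} = \frac{1}{1530 + \frac{5}{36}} = \frac{1}{\frac{55085}{36}} = \frac{36}{55085}$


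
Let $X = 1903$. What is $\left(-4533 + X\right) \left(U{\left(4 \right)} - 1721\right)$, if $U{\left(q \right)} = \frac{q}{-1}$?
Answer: $4536750$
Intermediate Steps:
$U{\left(q \right)} = - q$ ($U{\left(q \right)} = q \left(-1\right) = - q$)
$\left(-4533 + X\right) \left(U{\left(4 \right)} - 1721\right) = \left(-4533 + 1903\right) \left(\left(-1\right) 4 - 1721\right) = - 2630 \left(-4 - 1721\right) = \left(-2630\right) \left(-1725\right) = 4536750$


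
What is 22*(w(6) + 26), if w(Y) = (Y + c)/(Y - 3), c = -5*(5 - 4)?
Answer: 1738/3 ≈ 579.33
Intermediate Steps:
c = -5 (c = -5*1 = -5)
w(Y) = (-5 + Y)/(-3 + Y) (w(Y) = (Y - 5)/(Y - 3) = (-5 + Y)/(-3 + Y))
22*(w(6) + 26) = 22*((-5 + 6)/(-3 + 6) + 26) = 22*(1/3 + 26) = 22*(79/3) = 1738/3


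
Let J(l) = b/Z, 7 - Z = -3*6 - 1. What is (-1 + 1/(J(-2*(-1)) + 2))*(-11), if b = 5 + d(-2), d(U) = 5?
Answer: 198/31 ≈ 6.3871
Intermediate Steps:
Z = 26 (Z = 7 - (-3*6 - 1) = 7 - (-18 - 1) = 7 - 1*(-19) = 7 + 19 = 26)
b = 10 (b = 5 + 5 = 10)
J(l) = 5/13 (J(l) = 10/26 = 10*(1/26) = 5/13)
(-1 + 1/(J(-2*(-1)) + 2))*(-11) = (-1 + 1/(5/13 + 2))*(-11) = (-1 + 1/(31/13))*(-11) = (-1 + 13/31)*(-11) = -18/31*(-11) = 198/31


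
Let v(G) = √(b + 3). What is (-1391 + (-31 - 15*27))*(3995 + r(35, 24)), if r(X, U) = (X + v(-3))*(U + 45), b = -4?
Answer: -11711070 - 126063*I ≈ -1.1711e+7 - 1.2606e+5*I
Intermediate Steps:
v(G) = I (v(G) = √(-4 + 3) = √(-1) = I)
r(X, U) = (45 + U)*(I + X) (r(X, U) = (X + I)*(U + 45) = (I + X)*(45 + U) = (45 + U)*(I + X))
(-1391 + (-31 - 15*27))*(3995 + r(35, 24)) = (-1391 + (-31 - 15*27))*(3995 + (45*I + 45*35 + I*24 + 24*35)) = (-1391 + (-31 - 405))*(3995 + (45*I + 1575 + 24*I + 840)) = (-1391 - 436)*(3995 + (2415 + 69*I)) = -1827*(6410 + 69*I) = -11711070 - 126063*I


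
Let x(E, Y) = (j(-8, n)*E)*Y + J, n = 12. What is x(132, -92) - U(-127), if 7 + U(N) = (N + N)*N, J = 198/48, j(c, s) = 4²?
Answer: -1812407/8 ≈ -2.2655e+5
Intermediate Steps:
j(c, s) = 16
J = 33/8 (J = 198*(1/48) = 33/8 ≈ 4.1250)
U(N) = -7 + 2*N² (U(N) = -7 + (N + N)*N = -7 + (2*N)*N = -7 + 2*N²)
x(E, Y) = 33/8 + 16*E*Y (x(E, Y) = (16*E)*Y + 33/8 = 16*E*Y + 33/8 = 33/8 + 16*E*Y)
x(132, -92) - U(-127) = (33/8 + 16*132*(-92)) - (-7 + 2*(-127)²) = (33/8 - 194304) - (-7 + 2*16129) = -1554399/8 - (-7 + 32258) = -1554399/8 - 1*32251 = -1554399/8 - 32251 = -1812407/8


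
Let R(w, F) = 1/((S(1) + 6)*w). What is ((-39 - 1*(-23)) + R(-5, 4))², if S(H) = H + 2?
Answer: 519841/2025 ≈ 256.71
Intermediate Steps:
S(H) = 2 + H
R(w, F) = 1/(9*w) (R(w, F) = 1/(((2 + 1) + 6)*w) = 1/((3 + 6)*w) = 1/(9*w))
((-39 - 1*(-23)) + R(-5, 4))² = ((-39 - 1*(-23)) + (⅑)/(-5))² = ((-39 + 23) + (⅑)*(-⅕))² = (-16 - 1/45)² = (-721/45)² = 519841/2025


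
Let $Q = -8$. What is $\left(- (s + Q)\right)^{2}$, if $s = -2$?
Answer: $100$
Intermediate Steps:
$\left(- (s + Q)\right)^{2} = \left(- (-2 - 8)\right)^{2} = \left(\left(-1\right) \left(-10\right)\right)^{2} = 10^{2} = 100$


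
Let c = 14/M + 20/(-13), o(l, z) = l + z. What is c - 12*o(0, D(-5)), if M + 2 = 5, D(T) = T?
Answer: 2462/39 ≈ 63.128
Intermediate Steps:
M = 3 (M = -2 + 5 = 3)
c = 122/39 (c = 14/3 + 20/(-13) = 14*(⅓) + 20*(-1/13) = 14/3 - 20/13 = 122/39 ≈ 3.1282)
c - 12*o(0, D(-5)) = 122/39 - 12*(0 - 5) = 122/39 - 12*(-5) = 122/39 + 60 = 2462/39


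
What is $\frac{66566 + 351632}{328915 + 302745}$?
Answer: $\frac{209099}{315830} \approx 0.66206$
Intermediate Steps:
$\frac{66566 + 351632}{328915 + 302745} = \frac{418198}{631660} = 418198 \cdot \frac{1}{631660} = \frac{209099}{315830}$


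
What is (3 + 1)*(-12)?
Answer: -48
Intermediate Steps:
(3 + 1)*(-12) = 4*(-12) = -48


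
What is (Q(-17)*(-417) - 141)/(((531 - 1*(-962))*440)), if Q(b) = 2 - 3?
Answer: 69/164230 ≈ 0.00042014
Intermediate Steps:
Q(b) = -1
(Q(-17)*(-417) - 141)/(((531 - 1*(-962))*440)) = (-1*(-417) - 141)/(((531 - 1*(-962))*440)) = (417 - 141)/(((531 + 962)*440)) = 276/((1493*440)) = 276/656920 = 276*(1/656920) = 69/164230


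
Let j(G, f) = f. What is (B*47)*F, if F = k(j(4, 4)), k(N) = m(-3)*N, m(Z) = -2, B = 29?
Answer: -10904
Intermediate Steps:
k(N) = -2*N
F = -8 (F = -2*4 = -8)
(B*47)*F = (29*47)*(-8) = 1363*(-8) = -10904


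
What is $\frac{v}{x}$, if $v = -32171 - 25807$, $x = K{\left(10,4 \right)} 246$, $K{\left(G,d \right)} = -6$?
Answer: $\frac{3221}{82} \approx 39.281$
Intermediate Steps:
$x = -1476$ ($x = \left(-6\right) 246 = -1476$)
$v = -57978$ ($v = -32171 - 25807 = -57978$)
$\frac{v}{x} = - \frac{57978}{-1476} = \left(-57978\right) \left(- \frac{1}{1476}\right) = \frac{3221}{82}$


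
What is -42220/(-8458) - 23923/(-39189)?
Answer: 928450157/165730281 ≈ 5.6022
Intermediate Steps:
-42220/(-8458) - 23923/(-39189) = -42220*(-1/8458) - 23923*(-1/39189) = 21110/4229 + 23923/39189 = 928450157/165730281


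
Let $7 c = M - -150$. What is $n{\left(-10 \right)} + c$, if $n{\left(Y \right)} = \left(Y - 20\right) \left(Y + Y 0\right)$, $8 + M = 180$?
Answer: $346$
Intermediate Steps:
$M = 172$ ($M = -8 + 180 = 172$)
$n{\left(Y \right)} = Y \left(-20 + Y\right)$ ($n{\left(Y \right)} = \left(-20 + Y\right) \left(Y + 0\right) = \left(-20 + Y\right) Y = Y \left(-20 + Y\right)$)
$c = 46$ ($c = \frac{172 - -150}{7} = \frac{172 + 150}{7} = \frac{1}{7} \cdot 322 = 46$)
$n{\left(-10 \right)} + c = - 10 \left(-20 - 10\right) + 46 = \left(-10\right) \left(-30\right) + 46 = 300 + 46 = 346$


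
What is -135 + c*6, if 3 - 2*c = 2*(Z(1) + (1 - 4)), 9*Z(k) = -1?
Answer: -322/3 ≈ -107.33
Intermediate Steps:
Z(k) = -⅑ (Z(k) = (⅑)*(-1) = -⅑)
c = 83/18 (c = 3/2 - (-⅑ + (1 - 4)) = 3/2 - (-⅑ - 3) = 3/2 - (-28)/9 = 3/2 - ½*(-56/9) = 3/2 + 28/9 = 83/18 ≈ 4.6111)
-135 + c*6 = -135 + (83/18)*6 = -135 + 83/3 = -322/3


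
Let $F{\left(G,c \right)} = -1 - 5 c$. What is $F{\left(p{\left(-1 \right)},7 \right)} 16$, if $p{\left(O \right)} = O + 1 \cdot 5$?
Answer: $-576$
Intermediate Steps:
$p{\left(O \right)} = 5 + O$ ($p{\left(O \right)} = O + 5 = 5 + O$)
$F{\left(p{\left(-1 \right)},7 \right)} 16 = \left(-1 - 35\right) 16 = \left(-36\right) 16 = -576$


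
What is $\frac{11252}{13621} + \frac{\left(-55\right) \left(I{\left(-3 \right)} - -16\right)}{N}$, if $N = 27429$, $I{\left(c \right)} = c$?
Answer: $\frac{298892093}{373610409} \approx 0.80001$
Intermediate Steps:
$\frac{11252}{13621} + \frac{\left(-55\right) \left(I{\left(-3 \right)} - -16\right)}{N} = \frac{11252}{13621} + \frac{\left(-55\right) \left(-3 - -16\right)}{27429} = 11252 \cdot \frac{1}{13621} + - 55 \left(-3 + 16\right) \frac{1}{27429} = \frac{11252}{13621} + \left(-55\right) 13 \cdot \frac{1}{27429} = \frac{11252}{13621} - \frac{715}{27429} = \frac{298892093}{373610409}$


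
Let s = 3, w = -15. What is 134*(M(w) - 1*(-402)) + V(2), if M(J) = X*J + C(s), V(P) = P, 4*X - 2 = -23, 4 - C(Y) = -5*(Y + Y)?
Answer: 137957/2 ≈ 68979.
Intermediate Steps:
C(Y) = 4 + 10*Y (C(Y) = 4 - (-5)*(Y + Y) = 4 - (-5)*2*Y = 4 - (-10)*Y = 4 + 10*Y)
X = -21/4 (X = ½ + (¼)*(-23) = ½ - 23/4 = -21/4 ≈ -5.2500)
M(J) = 34 - 21*J/4 (M(J) = -21*J/4 + (4 + 10*3) = -21*J/4 + (4 + 30) = -21*J/4 + 34 = 34 - 21*J/4)
134*(M(w) - 1*(-402)) + V(2) = 134*((34 - 21/4*(-15)) - 1*(-402)) + 2 = 134*((34 + 315/4) + 402) + 2 = 134*(451/4 + 402) + 2 = 134*(2059/4) + 2 = 137953/2 + 2 = 137957/2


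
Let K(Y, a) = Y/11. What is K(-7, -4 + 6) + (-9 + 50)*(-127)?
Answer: -57284/11 ≈ -5207.6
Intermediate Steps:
K(Y, a) = Y/11 (K(Y, a) = Y*(1/11) = Y/11)
K(-7, -4 + 6) + (-9 + 50)*(-127) = (1/11)*(-7) + (-9 + 50)*(-127) = -7/11 + 41*(-127) = -7/11 - 5207 = -57284/11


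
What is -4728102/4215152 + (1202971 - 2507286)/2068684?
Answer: -4124955437/2354162392 ≈ -1.7522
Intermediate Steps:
-4728102/4215152 + (1202971 - 2507286)/2068684 = -4728102*1/4215152 - 1304315*1/2068684 = -2364051/2107576 - 1304315/2068684 = -4124955437/2354162392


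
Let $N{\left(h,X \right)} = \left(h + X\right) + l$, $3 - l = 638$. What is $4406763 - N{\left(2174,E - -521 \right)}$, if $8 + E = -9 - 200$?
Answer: $4404920$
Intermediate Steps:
$l = -635$ ($l = 3 - 638 = -635$)
$E = -217$ ($E = -8 - 209 = -217$)
$N{\left(h,X \right)} = -635 + X + h$ ($N{\left(h,X \right)} = \left(h + X\right) - 635 = \left(X + h\right) - 635 = -635 + X + h$)
$4406763 - N{\left(2174,E - -521 \right)} = 4406763 - \left(-635 - -304 + 2174\right) = 4406763 - \left(-635 + \left(-217 + 521\right) + 2174\right) = 4406763 - \left(-635 + 304 + 2174\right) = 4406763 - 1843 = 4404920$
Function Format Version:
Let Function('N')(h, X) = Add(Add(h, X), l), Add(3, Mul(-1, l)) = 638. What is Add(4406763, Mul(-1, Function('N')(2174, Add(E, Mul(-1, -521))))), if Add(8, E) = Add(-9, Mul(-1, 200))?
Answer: 4404920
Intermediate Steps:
l = -635 (l = Add(3, Mul(-1, 638)) = Add(3, -638) = -635)
E = -217 (E = Add(-8, Add(-9, Mul(-1, 200))) = Add(-8, Add(-9, -200)) = Add(-8, -209) = -217)
Function('N')(h, X) = Add(-635, X, h) (Function('N')(h, X) = Add(Add(h, X), -635) = Add(Add(X, h), -635) = Add(-635, X, h))
Add(4406763, Mul(-1, Function('N')(2174, Add(E, Mul(-1, -521))))) = Add(4406763, Mul(-1, Add(-635, Add(-217, Mul(-1, -521)), 2174))) = Add(4406763, Mul(-1, Add(-635, Add(-217, 521), 2174))) = Add(4406763, Mul(-1, Add(-635, 304, 2174))) = Add(4406763, Mul(-1, 1843)) = Add(4406763, -1843) = 4404920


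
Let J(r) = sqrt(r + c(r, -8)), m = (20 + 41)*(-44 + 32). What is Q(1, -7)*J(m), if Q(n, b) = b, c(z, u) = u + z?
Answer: -56*I*sqrt(23) ≈ -268.57*I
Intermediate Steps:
m = -732 (m = 61*(-12) = -732)
J(r) = sqrt(-8 + 2*r) (J(r) = sqrt(r + (-8 + r)) = sqrt(-8 + 2*r))
Q(1, -7)*J(m) = -7*sqrt(-8 + 2*(-732)) = -7*sqrt(-8 - 1464) = -56*I*sqrt(23)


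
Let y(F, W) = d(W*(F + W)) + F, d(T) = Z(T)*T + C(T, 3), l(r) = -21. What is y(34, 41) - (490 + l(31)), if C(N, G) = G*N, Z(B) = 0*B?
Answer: 8790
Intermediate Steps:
Z(B) = 0
d(T) = 3*T (d(T) = 0*T + 3*T = 0 + 3*T = 3*T)
y(F, W) = F + 3*W*(F + W) (y(F, W) = 3*(W*(F + W)) + F = 3*W*(F + W) + F = F + 3*W*(F + W))
y(34, 41) - (490 + l(31)) = (34 + 3*41*(34 + 41)) - (490 - 21) = (34 + 3*41*75) - 1*469 = (34 + 9225) - 469 = 9259 - 469 = 8790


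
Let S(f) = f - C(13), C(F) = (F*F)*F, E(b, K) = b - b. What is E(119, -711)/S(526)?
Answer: 0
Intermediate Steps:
E(b, K) = 0
C(F) = F³ (C(F) = F²*F = F³)
S(f) = -2197 + f (S(f) = f - 1*13³ = f - 1*2197 = f - 2197 = -2197 + f)
E(119, -711)/S(526) = 0/(-2197 + 526) = 0/(-1671) = 0*(-1/1671) = 0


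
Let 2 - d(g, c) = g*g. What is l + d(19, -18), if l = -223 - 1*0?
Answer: -582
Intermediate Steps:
d(g, c) = 2 - g² (d(g, c) = 2 - g*g = 2 - g²)
l = -223 (l = -223 + 0 = -223)
l + d(19, -18) = -223 + (2 - 1*19²) = -223 + (2 - 1*361) = -223 + (2 - 361) = -223 - 359 = -582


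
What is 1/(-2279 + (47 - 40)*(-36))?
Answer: -1/2531 ≈ -0.00039510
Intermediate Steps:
1/(-2279 + (47 - 40)*(-36)) = 1/(-2279 + 7*(-36)) = 1/(-2279 - 252) = 1/(-2531) = -1/2531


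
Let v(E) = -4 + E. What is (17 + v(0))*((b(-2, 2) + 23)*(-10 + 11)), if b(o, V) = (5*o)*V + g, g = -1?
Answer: 26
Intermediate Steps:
b(o, V) = -1 + 5*V*o (b(o, V) = (5*o)*V - 1 = 5*V*o - 1 = -1 + 5*V*o)
(17 + v(0))*((b(-2, 2) + 23)*(-10 + 11)) = (17 + (-4 + 0))*(((-1 + 5*2*(-2)) + 23)*(-10 + 11)) = (17 - 4)*(((-1 - 20) + 23)*1) = 13*((-21 + 23)*1) = 13*(2*1) = 13*2 = 26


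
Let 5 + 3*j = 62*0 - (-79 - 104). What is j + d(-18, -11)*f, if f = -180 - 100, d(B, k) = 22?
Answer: -18302/3 ≈ -6100.7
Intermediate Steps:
f = -280
j = 178/3 (j = -5/3 + (62*0 - (-79 - 104))/3 = -5/3 + (0 - 1*(-183))/3 = -5/3 + (0 + 183)/3 = -5/3 + (1/3)*183 = -5/3 + 61 = 178/3 ≈ 59.333)
j + d(-18, -11)*f = 178/3 + 22*(-280) = 178/3 - 6160 = -18302/3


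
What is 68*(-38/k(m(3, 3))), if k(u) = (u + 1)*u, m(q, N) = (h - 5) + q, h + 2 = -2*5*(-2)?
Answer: -19/2 ≈ -9.5000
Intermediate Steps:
h = 18 (h = -2 - 2*5*(-2) = -2 - 10*(-2) = -2 + 20 = 18)
m(q, N) = 13 + q (m(q, N) = (18 - 5) + q = 13 + q)
k(u) = u*(1 + u) (k(u) = (1 + u)*u = u*(1 + u))
68*(-38/k(m(3, 3))) = 68*(-38*1/((1 + (13 + 3))*(13 + 3))) = 68*(-38*1/(16*(1 + 16))) = 68*(-38/(16*17)) = 68*(-38/272) = 68*(-38*1/272) = 68*(-19/136) = -19/2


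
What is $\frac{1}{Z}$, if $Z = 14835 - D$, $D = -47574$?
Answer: $\frac{1}{62409} \approx 1.6023 \cdot 10^{-5}$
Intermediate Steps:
$Z = 62409$ ($Z = 14835 - -47574 = 14835 + 47574 = 62409$)
$\frac{1}{Z} = \frac{1}{62409}$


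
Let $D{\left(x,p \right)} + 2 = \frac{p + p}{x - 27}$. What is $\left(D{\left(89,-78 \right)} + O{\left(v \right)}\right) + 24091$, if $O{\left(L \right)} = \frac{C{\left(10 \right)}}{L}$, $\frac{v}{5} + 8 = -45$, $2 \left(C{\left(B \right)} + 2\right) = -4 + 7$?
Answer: $\frac{395740961}{16430} \approx 24087.0$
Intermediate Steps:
$C{\left(B \right)} = - \frac{1}{2}$ ($C{\left(B \right)} = -2 + \frac{-4 + 7}{2} = -2 + \frac{1}{2} \cdot 3 = -2 + \frac{3}{2} = - \frac{1}{2}$)
$v = -265$ ($v = -40 + 5 \left(-45\right) = -40 - 225 = -265$)
$D{\left(x,p \right)} = -2 + \frac{2 p}{-27 + x}$ ($D{\left(x,p \right)} = -2 + \frac{p + p}{x - 27} = -2 + \frac{2 p}{-27 + x}$)
$O{\left(L \right)} = - \frac{1}{2 L}$
$\left(D{\left(89,-78 \right)} + O{\left(v \right)}\right) + 24091 = \left(\frac{2 \left(27 - 78 - 89\right)}{-27 + 89} - \frac{1}{2 \left(-265\right)}\right) + 24091 = \left(\frac{2 \left(27 - 78 - 89\right)}{62} - - \frac{1}{530}\right) + 24091 = \left(2 \cdot \frac{1}{62} \left(-140\right) + \frac{1}{530}\right) + 24091 = \left(- \frac{140}{31} + \frac{1}{530}\right) + 24091 = - \frac{74169}{16430} + 24091 = \frac{395740961}{16430}$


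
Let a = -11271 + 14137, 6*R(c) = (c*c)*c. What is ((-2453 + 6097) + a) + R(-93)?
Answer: -255099/2 ≈ -1.2755e+5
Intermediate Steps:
R(c) = c³/6 (R(c) = ((c*c)*c)/6 = (c²*c)/6 = c³/6)
a = 2866
((-2453 + 6097) + a) + R(-93) = ((-2453 + 6097) + 2866) + (⅙)*(-93)³ = (3644 + 2866) + (⅙)*(-804357) = 6510 - 268119/2 = -255099/2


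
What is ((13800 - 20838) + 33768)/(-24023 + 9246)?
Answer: -26730/14777 ≈ -1.8089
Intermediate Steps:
((13800 - 20838) + 33768)/(-24023 + 9246) = (-7038 + 33768)/(-14777) = 26730*(-1/14777) = -26730/14777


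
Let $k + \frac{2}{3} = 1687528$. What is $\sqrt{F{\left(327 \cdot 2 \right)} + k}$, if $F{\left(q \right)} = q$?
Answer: $\frac{4 \sqrt{949602}}{3} \approx 1299.3$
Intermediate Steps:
$k = \frac{5062582}{3}$ ($k = - \frac{2}{3} + 1687528 = \frac{5062582}{3} \approx 1.6875 \cdot 10^{6}$)
$\sqrt{F{\left(327 \cdot 2 \right)} + k} = \sqrt{327 \cdot 2 + \frac{5062582}{3}} = \sqrt{654 + \frac{5062582}{3}} = \sqrt{\frac{5064544}{3}} = \frac{4 \sqrt{949602}}{3}$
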